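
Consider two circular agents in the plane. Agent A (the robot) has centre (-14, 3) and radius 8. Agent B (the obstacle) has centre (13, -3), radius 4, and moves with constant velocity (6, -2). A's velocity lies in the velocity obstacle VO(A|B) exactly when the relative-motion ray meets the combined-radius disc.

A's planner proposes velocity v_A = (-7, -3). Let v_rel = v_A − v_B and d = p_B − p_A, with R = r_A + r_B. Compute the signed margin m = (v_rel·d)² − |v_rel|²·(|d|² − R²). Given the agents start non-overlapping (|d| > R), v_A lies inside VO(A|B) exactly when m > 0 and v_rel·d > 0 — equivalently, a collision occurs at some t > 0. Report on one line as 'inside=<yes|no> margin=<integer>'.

d = (27, -6),  |d|² = 765;  R = 8+4 = 12,  c = 765−12² = 621
v_rel = (-13, -1),  |v_rel|² = 170;  v_rel·d = (-13)·(27) + (-1)·(-6) = -345
170·t² + 690·t + 621 = 0  ⇒  m = (-345)² − 170·621 = 13455
m = 13455 > 0,  v_rel·d = -345 < 0  ⇒  outside

inside=no margin=13455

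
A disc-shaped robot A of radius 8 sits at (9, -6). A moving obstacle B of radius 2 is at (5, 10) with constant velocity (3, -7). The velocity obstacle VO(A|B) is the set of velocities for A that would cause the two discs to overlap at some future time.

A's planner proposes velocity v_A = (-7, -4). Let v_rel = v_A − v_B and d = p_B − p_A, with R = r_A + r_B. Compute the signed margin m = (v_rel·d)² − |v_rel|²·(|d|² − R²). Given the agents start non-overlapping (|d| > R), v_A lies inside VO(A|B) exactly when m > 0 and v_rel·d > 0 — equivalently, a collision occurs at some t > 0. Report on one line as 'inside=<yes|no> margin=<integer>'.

d = (-4, 16),  |d|² = 272;  R = 8+2 = 10,  c = 272−10² = 172
v_rel = (-10, 3),  |v_rel|² = 109;  v_rel·d = (-10)·(-4) + (3)·(16) = 88
109·t² − 176·t + 172 = 0  ⇒  m = 88² − 109·172 = -11004
m = -11004 < 0,  v_rel·d = 88 > 0  ⇒  outside

inside=no margin=-11004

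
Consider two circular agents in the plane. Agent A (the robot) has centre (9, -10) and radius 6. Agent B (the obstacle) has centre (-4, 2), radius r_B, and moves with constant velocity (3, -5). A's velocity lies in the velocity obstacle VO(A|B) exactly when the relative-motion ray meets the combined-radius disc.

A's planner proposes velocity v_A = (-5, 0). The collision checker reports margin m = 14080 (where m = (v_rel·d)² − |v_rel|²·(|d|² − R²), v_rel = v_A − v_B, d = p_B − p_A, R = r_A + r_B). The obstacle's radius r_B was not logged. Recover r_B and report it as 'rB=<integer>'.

m = 14080
d = (-13, 12);  v_rel = (-8, 5),  |v_rel|² = 89
v_rel×d = (-8)·(12) − (5)·(-13) = -31
since m = R²·89 − (-31)²:  R² = (961 + 14080) / 89 = 169
R = √169 = 13  ⇒  r_B = 13 − 6 = 7

rB=7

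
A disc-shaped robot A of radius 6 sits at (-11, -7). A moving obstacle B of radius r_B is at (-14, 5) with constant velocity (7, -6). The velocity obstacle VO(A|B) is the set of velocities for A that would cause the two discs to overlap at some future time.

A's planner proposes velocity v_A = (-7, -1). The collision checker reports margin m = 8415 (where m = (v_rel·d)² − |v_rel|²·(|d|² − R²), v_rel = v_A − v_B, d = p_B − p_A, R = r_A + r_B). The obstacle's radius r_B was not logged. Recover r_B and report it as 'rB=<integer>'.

m = 8415
d = (-3, 12);  v_rel = (-14, 5),  |v_rel|² = 221
v_rel×d = (-14)·(12) − (5)·(-3) = -153
since m = R²·221 − (-153)²:  R² = (23409 + 8415) / 221 = 144
R = √144 = 12  ⇒  r_B = 12 − 6 = 6

rB=6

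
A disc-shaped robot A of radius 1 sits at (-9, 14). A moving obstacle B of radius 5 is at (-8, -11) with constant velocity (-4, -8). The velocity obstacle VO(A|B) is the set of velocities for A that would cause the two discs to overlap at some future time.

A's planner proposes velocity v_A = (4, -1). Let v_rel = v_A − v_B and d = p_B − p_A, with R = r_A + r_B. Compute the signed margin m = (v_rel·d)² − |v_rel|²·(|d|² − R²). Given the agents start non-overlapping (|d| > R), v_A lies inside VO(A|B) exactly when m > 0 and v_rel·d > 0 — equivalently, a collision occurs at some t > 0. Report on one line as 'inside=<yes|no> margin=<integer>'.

d = (1, -25),  |d|² = 626;  R = 1+5 = 6,  c = 626−6² = 590
v_rel = (8, 7),  |v_rel|² = 113;  v_rel·d = (8)·(1) + (7)·(-25) = -167
113·t² + 334·t + 590 = 0  ⇒  m = (-167)² − 113·590 = -38781
m = -38781 < 0,  v_rel·d = -167 < 0  ⇒  outside

inside=no margin=-38781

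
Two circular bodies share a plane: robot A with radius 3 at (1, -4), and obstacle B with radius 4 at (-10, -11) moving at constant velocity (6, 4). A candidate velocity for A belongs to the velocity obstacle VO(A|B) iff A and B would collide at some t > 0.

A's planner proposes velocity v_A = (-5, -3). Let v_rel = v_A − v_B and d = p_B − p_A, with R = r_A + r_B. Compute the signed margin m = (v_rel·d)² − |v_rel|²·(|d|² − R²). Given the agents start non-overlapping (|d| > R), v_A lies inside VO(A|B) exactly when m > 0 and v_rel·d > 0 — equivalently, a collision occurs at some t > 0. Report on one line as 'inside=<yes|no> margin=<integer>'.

d = (-11, -7),  |d|² = 170;  R = 3+4 = 7,  c = 170−7² = 121
v_rel = (-11, -7),  |v_rel|² = 170;  v_rel·d = (-11)·(-11) + (-7)·(-7) = 170
170·t² − 340·t + 121 = 0  ⇒  m = 170² − 170·121 = 8330
m = 8330 > 0,  v_rel·d = 170 > 0  ⇒  inside

inside=yes margin=8330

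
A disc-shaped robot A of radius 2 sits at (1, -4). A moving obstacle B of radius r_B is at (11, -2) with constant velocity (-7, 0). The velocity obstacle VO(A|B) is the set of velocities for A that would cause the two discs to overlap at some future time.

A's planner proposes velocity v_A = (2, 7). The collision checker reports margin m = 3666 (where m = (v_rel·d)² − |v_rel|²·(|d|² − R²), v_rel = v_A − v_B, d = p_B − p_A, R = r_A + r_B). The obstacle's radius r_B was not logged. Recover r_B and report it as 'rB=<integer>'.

m = 3666
d = (10, 2);  v_rel = (9, 7),  |v_rel|² = 130
v_rel×d = (9)·(2) − (7)·(10) = -52
since m = R²·130 − (-52)²:  R² = (2704 + 3666) / 130 = 49
R = √49 = 7  ⇒  r_B = 7 − 2 = 5

rB=5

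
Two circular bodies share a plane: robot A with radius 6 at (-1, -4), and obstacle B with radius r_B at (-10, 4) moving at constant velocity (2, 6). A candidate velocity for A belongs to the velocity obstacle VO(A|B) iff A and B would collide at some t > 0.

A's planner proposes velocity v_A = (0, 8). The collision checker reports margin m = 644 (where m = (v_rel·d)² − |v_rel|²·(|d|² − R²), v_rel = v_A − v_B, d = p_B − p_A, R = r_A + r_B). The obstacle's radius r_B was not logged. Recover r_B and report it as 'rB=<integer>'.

m = 644
d = (-9, 8);  v_rel = (-2, 2),  |v_rel|² = 8
v_rel×d = (-2)·(8) − (2)·(-9) = 2
since m = R²·8 − 2²:  R² = (4 + 644) / 8 = 81
R = √81 = 9  ⇒  r_B = 9 − 6 = 3

rB=3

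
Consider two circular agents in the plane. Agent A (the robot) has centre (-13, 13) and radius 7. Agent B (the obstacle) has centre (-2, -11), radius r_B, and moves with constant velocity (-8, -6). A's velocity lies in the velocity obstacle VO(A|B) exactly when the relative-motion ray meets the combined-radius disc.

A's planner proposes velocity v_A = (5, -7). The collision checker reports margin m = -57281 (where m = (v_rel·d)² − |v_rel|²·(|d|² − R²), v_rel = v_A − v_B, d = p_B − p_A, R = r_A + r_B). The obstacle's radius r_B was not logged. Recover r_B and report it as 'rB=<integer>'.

m = -57281
d = (11, -24);  v_rel = (13, -1),  |v_rel|² = 170
v_rel×d = (13)·(-24) − (-1)·(11) = -301
since m = R²·170 − (-301)²:  R² = (90601 + -57281) / 170 = 196
R = √196 = 14  ⇒  r_B = 14 − 7 = 7

rB=7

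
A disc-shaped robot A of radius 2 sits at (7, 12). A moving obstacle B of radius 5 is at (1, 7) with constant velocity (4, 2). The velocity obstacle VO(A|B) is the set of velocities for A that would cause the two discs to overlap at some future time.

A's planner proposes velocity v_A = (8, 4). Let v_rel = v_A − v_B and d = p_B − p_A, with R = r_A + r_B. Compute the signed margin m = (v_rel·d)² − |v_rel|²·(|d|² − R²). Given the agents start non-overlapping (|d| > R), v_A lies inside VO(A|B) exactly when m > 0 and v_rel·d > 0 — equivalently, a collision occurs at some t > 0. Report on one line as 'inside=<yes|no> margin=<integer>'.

d = (-6, -5),  |d|² = 61;  R = 2+5 = 7,  c = 61−7² = 12
v_rel = (4, 2),  |v_rel|² = 20;  v_rel·d = (4)·(-6) + (2)·(-5) = -34
20·t² + 68·t + 12 = 0  ⇒  m = (-34)² − 20·12 = 916
m = 916 > 0,  v_rel·d = -34 < 0  ⇒  outside

inside=no margin=916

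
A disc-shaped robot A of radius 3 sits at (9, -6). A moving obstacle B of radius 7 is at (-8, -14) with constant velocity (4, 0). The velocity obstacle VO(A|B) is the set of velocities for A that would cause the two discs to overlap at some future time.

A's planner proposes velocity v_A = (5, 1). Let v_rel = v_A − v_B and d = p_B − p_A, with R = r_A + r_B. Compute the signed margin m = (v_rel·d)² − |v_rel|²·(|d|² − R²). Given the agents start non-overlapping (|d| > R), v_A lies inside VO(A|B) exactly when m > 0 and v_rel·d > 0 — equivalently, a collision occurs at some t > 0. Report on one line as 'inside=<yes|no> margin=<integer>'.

d = (-17, -8),  |d|² = 353;  R = 3+7 = 10,  c = 353−10² = 253
v_rel = (1, 1),  |v_rel|² = 2;  v_rel·d = (1)·(-17) + (1)·(-8) = -25
2·t² + 50·t + 253 = 0  ⇒  m = (-25)² − 2·253 = 119
m = 119 > 0,  v_rel·d = -25 < 0  ⇒  outside

inside=no margin=119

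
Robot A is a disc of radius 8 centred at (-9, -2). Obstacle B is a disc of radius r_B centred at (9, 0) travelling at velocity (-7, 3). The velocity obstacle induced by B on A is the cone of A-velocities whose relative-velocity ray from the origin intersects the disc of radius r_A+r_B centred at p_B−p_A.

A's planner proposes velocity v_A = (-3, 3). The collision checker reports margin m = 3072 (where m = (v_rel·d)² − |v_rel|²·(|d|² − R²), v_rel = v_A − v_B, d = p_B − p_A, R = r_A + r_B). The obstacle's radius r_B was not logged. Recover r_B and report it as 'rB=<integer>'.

m = 3072
d = (18, 2);  v_rel = (4, 0),  |v_rel|² = 16
v_rel×d = (4)·(2) − (0)·(18) = 8
since m = R²·16 − 8²:  R² = (64 + 3072) / 16 = 196
R = √196 = 14  ⇒  r_B = 14 − 8 = 6

rB=6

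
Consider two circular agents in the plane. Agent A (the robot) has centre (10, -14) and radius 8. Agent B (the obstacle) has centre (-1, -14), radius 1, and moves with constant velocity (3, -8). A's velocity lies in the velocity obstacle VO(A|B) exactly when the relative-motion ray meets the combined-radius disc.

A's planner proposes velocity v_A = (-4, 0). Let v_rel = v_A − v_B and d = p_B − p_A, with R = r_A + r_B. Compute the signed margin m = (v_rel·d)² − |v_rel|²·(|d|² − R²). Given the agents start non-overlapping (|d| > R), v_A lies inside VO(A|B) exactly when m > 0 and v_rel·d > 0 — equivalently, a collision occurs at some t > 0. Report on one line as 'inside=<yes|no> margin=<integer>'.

d = (-11, 0),  |d|² = 121;  R = 8+1 = 9,  c = 121−9² = 40
v_rel = (-7, 8),  |v_rel|² = 113;  v_rel·d = (-7)·(-11) + (8)·(0) = 77
113·t² − 154·t + 40 = 0  ⇒  m = 77² − 113·40 = 1409
m = 1409 > 0,  v_rel·d = 77 > 0  ⇒  inside

inside=yes margin=1409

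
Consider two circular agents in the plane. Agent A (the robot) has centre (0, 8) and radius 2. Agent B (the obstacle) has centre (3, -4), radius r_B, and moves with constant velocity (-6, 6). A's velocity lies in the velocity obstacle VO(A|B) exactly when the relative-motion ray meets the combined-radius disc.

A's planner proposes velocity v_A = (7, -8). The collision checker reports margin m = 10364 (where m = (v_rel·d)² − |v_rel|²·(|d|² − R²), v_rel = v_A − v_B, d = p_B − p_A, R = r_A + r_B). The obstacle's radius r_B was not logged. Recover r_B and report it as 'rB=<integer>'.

m = 10364
d = (3, -12);  v_rel = (13, -14),  |v_rel|² = 365
v_rel×d = (13)·(-12) − (-14)·(3) = -114
since m = R²·365 − (-114)²:  R² = (12996 + 10364) / 365 = 64
R = √64 = 8  ⇒  r_B = 8 − 2 = 6

rB=6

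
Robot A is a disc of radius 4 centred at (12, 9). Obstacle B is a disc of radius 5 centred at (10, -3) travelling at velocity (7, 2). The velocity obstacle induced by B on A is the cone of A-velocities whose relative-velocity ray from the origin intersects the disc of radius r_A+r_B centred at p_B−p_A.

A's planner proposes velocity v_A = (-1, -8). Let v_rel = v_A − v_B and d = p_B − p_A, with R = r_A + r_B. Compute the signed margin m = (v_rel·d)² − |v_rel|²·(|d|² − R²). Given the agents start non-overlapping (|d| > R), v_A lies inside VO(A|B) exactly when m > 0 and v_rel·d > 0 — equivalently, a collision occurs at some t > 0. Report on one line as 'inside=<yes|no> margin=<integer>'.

d = (-2, -12),  |d|² = 148;  R = 4+5 = 9,  c = 148−9² = 67
v_rel = (-8, -10),  |v_rel|² = 164;  v_rel·d = (-8)·(-2) + (-10)·(-12) = 136
164·t² − 272·t + 67 = 0  ⇒  m = 136² − 164·67 = 7508
m = 7508 > 0,  v_rel·d = 136 > 0  ⇒  inside

inside=yes margin=7508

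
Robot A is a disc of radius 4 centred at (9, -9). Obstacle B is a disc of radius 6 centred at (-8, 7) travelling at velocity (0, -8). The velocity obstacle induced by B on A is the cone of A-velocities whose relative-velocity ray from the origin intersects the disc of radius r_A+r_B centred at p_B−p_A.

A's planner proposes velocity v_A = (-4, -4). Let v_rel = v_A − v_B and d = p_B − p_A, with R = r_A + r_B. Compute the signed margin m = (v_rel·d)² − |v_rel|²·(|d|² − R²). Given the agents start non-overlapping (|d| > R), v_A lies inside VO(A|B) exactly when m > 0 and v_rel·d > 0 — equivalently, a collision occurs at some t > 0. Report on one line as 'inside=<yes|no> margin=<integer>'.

d = (-17, 16),  |d|² = 545;  R = 4+6 = 10,  c = 545−10² = 445
v_rel = (-4, 4),  |v_rel|² = 32;  v_rel·d = (-4)·(-17) + (4)·(16) = 132
32·t² − 264·t + 445 = 0  ⇒  m = 132² − 32·445 = 3184
m = 3184 > 0,  v_rel·d = 132 > 0  ⇒  inside

inside=yes margin=3184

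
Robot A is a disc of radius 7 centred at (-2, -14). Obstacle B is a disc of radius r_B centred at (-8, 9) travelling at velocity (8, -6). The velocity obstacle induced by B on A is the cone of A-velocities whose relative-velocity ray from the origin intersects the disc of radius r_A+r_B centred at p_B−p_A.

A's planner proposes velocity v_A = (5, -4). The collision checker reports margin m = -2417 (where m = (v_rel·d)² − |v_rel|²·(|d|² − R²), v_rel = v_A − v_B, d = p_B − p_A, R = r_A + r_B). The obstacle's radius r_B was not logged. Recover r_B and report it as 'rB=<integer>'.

m = -2417
d = (-6, 23);  v_rel = (-3, 2),  |v_rel|² = 13
v_rel×d = (-3)·(23) − (2)·(-6) = -57
since m = R²·13 − (-57)²:  R² = (3249 + -2417) / 13 = 64
R = √64 = 8  ⇒  r_B = 8 − 7 = 1

rB=1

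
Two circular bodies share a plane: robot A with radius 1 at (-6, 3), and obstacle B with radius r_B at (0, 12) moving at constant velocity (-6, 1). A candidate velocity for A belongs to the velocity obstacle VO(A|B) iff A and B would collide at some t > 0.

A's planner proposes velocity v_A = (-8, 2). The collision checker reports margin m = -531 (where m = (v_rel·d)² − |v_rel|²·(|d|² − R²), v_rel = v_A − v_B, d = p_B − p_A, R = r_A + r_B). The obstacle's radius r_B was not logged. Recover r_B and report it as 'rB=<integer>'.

m = -531
d = (6, 9);  v_rel = (-2, 1),  |v_rel|² = 5
v_rel×d = (-2)·(9) − (1)·(6) = -24
since m = R²·5 − (-24)²:  R² = (576 + -531) / 5 = 9
R = √9 = 3  ⇒  r_B = 3 − 1 = 2

rB=2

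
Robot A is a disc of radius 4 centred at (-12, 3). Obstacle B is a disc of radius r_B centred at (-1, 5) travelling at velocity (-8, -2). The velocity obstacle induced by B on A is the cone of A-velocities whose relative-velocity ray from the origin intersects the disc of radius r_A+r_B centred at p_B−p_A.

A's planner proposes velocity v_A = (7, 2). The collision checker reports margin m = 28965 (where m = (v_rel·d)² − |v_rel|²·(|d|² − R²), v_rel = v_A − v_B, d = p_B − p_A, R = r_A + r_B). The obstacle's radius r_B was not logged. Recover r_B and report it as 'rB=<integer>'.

m = 28965
d = (11, 2);  v_rel = (15, 4),  |v_rel|² = 241
v_rel×d = (15)·(2) − (4)·(11) = -14
since m = R²·241 − (-14)²:  R² = (196 + 28965) / 241 = 121
R = √121 = 11  ⇒  r_B = 11 − 4 = 7

rB=7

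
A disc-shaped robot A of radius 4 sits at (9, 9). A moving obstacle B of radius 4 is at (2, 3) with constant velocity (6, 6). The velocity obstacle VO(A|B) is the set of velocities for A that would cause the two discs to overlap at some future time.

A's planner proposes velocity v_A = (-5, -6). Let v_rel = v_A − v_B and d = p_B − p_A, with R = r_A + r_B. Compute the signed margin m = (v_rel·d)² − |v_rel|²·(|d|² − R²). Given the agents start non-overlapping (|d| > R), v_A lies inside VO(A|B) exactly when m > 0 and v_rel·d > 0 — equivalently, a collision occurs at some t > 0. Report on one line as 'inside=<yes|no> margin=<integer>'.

d = (-7, -6),  |d|² = 85;  R = 4+4 = 8,  c = 85−8² = 21
v_rel = (-11, -12),  |v_rel|² = 265;  v_rel·d = (-11)·(-7) + (-12)·(-6) = 149
265·t² − 298·t + 21 = 0  ⇒  m = 149² − 265·21 = 16636
m = 16636 > 0,  v_rel·d = 149 > 0  ⇒  inside

inside=yes margin=16636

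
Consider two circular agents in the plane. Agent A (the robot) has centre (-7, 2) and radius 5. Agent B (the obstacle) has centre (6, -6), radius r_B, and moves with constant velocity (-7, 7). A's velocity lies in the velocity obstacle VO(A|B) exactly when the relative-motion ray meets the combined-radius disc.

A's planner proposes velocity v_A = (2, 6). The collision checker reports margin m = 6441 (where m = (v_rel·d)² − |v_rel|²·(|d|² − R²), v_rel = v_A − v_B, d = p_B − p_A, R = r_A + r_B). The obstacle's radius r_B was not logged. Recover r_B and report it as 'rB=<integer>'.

m = 6441
d = (13, -8);  v_rel = (9, -1),  |v_rel|² = 82
v_rel×d = (9)·(-8) − (-1)·(13) = -59
since m = R²·82 − (-59)²:  R² = (3481 + 6441) / 82 = 121
R = √121 = 11  ⇒  r_B = 11 − 5 = 6

rB=6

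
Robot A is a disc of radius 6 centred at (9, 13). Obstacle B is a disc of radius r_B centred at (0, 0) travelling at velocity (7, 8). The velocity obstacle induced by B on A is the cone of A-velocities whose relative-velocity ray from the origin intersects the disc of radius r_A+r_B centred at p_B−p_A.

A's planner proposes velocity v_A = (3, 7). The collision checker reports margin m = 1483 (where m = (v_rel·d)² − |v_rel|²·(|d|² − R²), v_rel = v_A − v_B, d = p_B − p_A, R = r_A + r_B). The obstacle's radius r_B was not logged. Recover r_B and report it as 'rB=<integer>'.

m = 1483
d = (-9, -13);  v_rel = (-4, -1),  |v_rel|² = 17
v_rel×d = (-4)·(-13) − (-1)·(-9) = 43
since m = R²·17 − 43²:  R² = (1849 + 1483) / 17 = 196
R = √196 = 14  ⇒  r_B = 14 − 6 = 8

rB=8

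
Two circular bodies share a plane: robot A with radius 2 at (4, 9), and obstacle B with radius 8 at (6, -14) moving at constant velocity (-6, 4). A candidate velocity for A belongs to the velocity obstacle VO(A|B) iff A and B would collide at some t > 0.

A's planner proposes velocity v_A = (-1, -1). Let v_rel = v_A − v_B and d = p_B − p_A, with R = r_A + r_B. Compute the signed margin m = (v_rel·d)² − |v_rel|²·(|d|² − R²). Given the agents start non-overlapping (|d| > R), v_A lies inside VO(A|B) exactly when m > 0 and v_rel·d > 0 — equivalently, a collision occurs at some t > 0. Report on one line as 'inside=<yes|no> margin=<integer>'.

d = (2, -23),  |d|² = 533;  R = 2+8 = 10,  c = 533−10² = 433
v_rel = (5, -5),  |v_rel|² = 50;  v_rel·d = (5)·(2) + (-5)·(-23) = 125
50·t² − 250·t + 433 = 0  ⇒  m = 125² − 50·433 = -6025
m = -6025 < 0,  v_rel·d = 125 > 0  ⇒  outside

inside=no margin=-6025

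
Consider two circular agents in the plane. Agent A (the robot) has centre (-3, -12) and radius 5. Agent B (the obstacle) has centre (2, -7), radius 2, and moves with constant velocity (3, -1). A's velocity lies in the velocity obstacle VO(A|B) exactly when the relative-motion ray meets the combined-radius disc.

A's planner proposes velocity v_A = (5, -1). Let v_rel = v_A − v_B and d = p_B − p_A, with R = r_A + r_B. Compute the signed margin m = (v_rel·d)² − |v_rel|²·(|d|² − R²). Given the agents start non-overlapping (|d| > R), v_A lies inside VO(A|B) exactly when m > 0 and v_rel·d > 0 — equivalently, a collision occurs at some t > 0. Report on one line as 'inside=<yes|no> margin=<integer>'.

d = (5, 5),  |d|² = 50;  R = 5+2 = 7,  c = 50−7² = 1
v_rel = (2, 0),  |v_rel|² = 4;  v_rel·d = (2)·(5) + (0)·(5) = 10
4·t² − 20·t + 1 = 0  ⇒  m = 10² − 4·1 = 96
m = 96 > 0,  v_rel·d = 10 > 0  ⇒  inside

inside=yes margin=96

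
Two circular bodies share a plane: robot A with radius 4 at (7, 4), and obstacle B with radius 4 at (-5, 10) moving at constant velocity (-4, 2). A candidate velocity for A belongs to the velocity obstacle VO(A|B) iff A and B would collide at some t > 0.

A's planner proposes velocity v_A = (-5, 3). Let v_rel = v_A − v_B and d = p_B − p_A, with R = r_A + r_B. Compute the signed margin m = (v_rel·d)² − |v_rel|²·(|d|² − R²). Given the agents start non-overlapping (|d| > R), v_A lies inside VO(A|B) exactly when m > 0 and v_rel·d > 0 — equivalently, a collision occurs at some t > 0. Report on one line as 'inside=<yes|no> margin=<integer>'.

d = (-12, 6),  |d|² = 180;  R = 4+4 = 8,  c = 180−8² = 116
v_rel = (-1, 1),  |v_rel|² = 2;  v_rel·d = (-1)·(-12) + (1)·(6) = 18
2·t² − 36·t + 116 = 0  ⇒  m = 18² − 2·116 = 92
m = 92 > 0,  v_rel·d = 18 > 0  ⇒  inside

inside=yes margin=92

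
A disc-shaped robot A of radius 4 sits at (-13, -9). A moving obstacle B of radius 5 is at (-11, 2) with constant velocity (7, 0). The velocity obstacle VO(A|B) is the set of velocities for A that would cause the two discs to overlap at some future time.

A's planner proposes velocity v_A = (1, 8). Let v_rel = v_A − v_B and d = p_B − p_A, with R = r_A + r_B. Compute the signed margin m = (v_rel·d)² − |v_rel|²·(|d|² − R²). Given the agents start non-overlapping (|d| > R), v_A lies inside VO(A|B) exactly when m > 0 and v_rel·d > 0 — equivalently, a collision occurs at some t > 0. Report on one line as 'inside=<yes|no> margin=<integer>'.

d = (2, 11),  |d|² = 125;  R = 4+5 = 9,  c = 125−9² = 44
v_rel = (-6, 8),  |v_rel|² = 100;  v_rel·d = (-6)·(2) + (8)·(11) = 76
100·t² − 152·t + 44 = 0  ⇒  m = 76² − 100·44 = 1376
m = 1376 > 0,  v_rel·d = 76 > 0  ⇒  inside

inside=yes margin=1376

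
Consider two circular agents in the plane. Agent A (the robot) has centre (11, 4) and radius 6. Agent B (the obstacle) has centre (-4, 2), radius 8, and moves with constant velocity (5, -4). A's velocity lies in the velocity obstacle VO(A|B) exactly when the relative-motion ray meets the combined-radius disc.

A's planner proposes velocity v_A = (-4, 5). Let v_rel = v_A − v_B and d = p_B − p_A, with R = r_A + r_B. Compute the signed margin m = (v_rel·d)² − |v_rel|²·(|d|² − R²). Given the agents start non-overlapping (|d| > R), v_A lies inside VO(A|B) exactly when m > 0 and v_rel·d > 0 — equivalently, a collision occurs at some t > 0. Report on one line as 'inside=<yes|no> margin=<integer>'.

d = (-15, -2),  |d|² = 229;  R = 6+8 = 14,  c = 229−14² = 33
v_rel = (-9, 9),  |v_rel|² = 162;  v_rel·d = (-9)·(-15) + (9)·(-2) = 117
162·t² − 234·t + 33 = 0  ⇒  m = 117² − 162·33 = 8343
m = 8343 > 0,  v_rel·d = 117 > 0  ⇒  inside

inside=yes margin=8343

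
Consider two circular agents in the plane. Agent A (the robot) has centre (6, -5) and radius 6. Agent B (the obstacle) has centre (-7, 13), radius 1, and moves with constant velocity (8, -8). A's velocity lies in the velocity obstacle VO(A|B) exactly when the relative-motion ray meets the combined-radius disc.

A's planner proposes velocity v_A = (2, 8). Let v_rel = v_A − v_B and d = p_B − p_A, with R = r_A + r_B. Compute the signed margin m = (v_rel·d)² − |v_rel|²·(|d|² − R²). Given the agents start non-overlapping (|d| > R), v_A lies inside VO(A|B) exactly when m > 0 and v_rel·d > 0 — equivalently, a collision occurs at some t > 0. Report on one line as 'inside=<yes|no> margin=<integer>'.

d = (-13, 18),  |d|² = 493;  R = 6+1 = 7,  c = 493−7² = 444
v_rel = (-6, 16),  |v_rel|² = 292;  v_rel·d = (-6)·(-13) + (16)·(18) = 366
292·t² − 732·t + 444 = 0  ⇒  m = 366² − 292·444 = 4308
m = 4308 > 0,  v_rel·d = 366 > 0  ⇒  inside

inside=yes margin=4308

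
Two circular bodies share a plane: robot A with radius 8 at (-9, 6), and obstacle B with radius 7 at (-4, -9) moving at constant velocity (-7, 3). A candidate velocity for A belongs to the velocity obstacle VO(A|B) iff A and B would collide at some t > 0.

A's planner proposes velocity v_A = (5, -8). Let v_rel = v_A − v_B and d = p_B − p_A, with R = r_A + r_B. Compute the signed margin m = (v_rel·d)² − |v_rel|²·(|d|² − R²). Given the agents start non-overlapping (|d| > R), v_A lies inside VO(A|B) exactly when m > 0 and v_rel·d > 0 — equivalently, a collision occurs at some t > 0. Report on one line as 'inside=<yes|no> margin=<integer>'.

d = (5, -15),  |d|² = 250;  R = 8+7 = 15,  c = 250−15² = 25
v_rel = (12, -11),  |v_rel|² = 265;  v_rel·d = (12)·(5) + (-11)·(-15) = 225
265·t² − 450·t + 25 = 0  ⇒  m = 225² − 265·25 = 44000
m = 44000 > 0,  v_rel·d = 225 > 0  ⇒  inside

inside=yes margin=44000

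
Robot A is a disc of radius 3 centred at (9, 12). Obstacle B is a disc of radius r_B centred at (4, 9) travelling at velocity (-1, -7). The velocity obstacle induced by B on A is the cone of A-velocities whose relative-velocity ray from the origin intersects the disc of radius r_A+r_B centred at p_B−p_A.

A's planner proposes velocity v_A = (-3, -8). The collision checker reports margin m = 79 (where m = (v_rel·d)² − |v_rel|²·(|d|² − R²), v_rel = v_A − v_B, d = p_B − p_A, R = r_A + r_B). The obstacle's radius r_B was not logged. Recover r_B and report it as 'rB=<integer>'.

m = 79
d = (-5, -3);  v_rel = (-2, -1),  |v_rel|² = 5
v_rel×d = (-2)·(-3) − (-1)·(-5) = 1
since m = R²·5 − 1²:  R² = (1 + 79) / 5 = 16
R = √16 = 4  ⇒  r_B = 4 − 3 = 1

rB=1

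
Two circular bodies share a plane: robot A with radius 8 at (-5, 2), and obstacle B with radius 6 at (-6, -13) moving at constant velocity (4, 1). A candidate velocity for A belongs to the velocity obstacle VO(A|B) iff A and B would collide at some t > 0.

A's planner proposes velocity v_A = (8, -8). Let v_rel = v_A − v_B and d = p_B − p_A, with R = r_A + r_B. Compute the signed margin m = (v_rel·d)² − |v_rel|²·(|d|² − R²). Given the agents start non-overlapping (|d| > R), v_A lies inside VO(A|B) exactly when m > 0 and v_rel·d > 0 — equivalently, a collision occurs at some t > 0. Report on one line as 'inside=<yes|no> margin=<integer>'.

d = (-1, -15),  |d|² = 226;  R = 8+6 = 14,  c = 226−14² = 30
v_rel = (4, -9),  |v_rel|² = 97;  v_rel·d = (4)·(-1) + (-9)·(-15) = 131
97·t² − 262·t + 30 = 0  ⇒  m = 131² − 97·30 = 14251
m = 14251 > 0,  v_rel·d = 131 > 0  ⇒  inside

inside=yes margin=14251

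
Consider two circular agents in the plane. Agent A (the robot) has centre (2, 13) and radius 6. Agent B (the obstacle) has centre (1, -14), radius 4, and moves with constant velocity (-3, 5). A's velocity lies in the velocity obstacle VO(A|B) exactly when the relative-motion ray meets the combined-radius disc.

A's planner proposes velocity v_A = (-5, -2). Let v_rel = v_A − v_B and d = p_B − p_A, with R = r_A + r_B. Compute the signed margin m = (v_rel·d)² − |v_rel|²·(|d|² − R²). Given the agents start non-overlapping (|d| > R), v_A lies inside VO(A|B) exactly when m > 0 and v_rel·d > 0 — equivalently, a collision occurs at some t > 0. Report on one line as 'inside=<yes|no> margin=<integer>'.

d = (-1, -27),  |d|² = 730;  R = 6+4 = 10,  c = 730−10² = 630
v_rel = (-2, -7),  |v_rel|² = 53;  v_rel·d = (-2)·(-1) + (-7)·(-27) = 191
53·t² − 382·t + 630 = 0  ⇒  m = 191² − 53·630 = 3091
m = 3091 > 0,  v_rel·d = 191 > 0  ⇒  inside

inside=yes margin=3091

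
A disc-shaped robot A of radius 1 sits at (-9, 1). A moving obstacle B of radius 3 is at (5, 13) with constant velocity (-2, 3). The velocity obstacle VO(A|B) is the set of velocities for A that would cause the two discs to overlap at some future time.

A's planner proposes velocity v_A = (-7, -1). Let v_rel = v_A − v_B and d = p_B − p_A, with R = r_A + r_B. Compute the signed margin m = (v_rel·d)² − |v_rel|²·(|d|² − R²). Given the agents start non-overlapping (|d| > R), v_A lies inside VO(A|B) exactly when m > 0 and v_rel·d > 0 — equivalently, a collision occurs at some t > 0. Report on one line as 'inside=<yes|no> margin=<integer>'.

d = (14, 12),  |d|² = 340;  R = 1+3 = 4,  c = 340−4² = 324
v_rel = (-5, -4),  |v_rel|² = 41;  v_rel·d = (-5)·(14) + (-4)·(12) = -118
41·t² + 236·t + 324 = 0  ⇒  m = (-118)² − 41·324 = 640
m = 640 > 0,  v_rel·d = -118 < 0  ⇒  outside

inside=no margin=640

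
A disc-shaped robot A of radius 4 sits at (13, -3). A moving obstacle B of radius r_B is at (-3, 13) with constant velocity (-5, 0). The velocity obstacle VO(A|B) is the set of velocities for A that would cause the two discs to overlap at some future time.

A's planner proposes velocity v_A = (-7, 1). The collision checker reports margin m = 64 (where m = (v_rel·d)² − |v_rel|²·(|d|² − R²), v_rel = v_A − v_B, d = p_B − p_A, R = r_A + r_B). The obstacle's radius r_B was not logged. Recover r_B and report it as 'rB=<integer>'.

m = 64
d = (-16, 16);  v_rel = (-2, 1),  |v_rel|² = 5
v_rel×d = (-2)·(16) − (1)·(-16) = -16
since m = R²·5 − (-16)²:  R² = (256 + 64) / 5 = 64
R = √64 = 8  ⇒  r_B = 8 − 4 = 4

rB=4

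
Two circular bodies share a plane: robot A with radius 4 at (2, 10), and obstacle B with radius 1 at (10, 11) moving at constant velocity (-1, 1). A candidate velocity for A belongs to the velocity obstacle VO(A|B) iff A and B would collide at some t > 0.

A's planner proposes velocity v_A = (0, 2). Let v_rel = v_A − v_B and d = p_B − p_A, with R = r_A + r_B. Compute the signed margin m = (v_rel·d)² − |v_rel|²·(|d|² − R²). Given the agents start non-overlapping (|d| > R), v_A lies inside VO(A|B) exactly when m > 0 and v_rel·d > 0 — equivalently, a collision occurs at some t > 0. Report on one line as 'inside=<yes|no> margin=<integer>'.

d = (8, 1),  |d|² = 65;  R = 4+1 = 5,  c = 65−5² = 40
v_rel = (1, 1),  |v_rel|² = 2;  v_rel·d = (1)·(8) + (1)·(1) = 9
2·t² − 18·t + 40 = 0  ⇒  m = 9² − 2·40 = 1
m = 1 > 0,  v_rel·d = 9 > 0  ⇒  inside

inside=yes margin=1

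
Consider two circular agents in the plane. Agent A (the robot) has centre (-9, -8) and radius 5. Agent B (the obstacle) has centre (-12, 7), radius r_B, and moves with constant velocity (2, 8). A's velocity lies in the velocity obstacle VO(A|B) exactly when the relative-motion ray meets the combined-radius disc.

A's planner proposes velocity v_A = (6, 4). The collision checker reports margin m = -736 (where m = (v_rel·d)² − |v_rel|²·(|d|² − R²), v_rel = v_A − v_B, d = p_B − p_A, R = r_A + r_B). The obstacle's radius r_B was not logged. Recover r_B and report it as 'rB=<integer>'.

m = -736
d = (-3, 15);  v_rel = (4, -4),  |v_rel|² = 32
v_rel×d = (4)·(15) − (-4)·(-3) = 48
since m = R²·32 − 48²:  R² = (2304 + -736) / 32 = 49
R = √49 = 7  ⇒  r_B = 7 − 5 = 2

rB=2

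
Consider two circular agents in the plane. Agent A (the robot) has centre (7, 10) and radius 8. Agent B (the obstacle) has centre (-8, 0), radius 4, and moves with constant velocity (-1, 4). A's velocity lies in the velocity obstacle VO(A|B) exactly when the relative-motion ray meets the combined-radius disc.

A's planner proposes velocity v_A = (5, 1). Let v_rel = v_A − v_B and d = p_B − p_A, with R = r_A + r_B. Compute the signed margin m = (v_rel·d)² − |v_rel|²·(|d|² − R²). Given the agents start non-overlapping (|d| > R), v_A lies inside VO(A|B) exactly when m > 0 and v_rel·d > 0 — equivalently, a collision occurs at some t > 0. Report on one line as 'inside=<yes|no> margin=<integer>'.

d = (-15, -10),  |d|² = 325;  R = 8+4 = 12,  c = 325−12² = 181
v_rel = (6, -3),  |v_rel|² = 45;  v_rel·d = (6)·(-15) + (-3)·(-10) = -60
45·t² + 120·t + 181 = 0  ⇒  m = (-60)² − 45·181 = -4545
m = -4545 < 0,  v_rel·d = -60 < 0  ⇒  outside

inside=no margin=-4545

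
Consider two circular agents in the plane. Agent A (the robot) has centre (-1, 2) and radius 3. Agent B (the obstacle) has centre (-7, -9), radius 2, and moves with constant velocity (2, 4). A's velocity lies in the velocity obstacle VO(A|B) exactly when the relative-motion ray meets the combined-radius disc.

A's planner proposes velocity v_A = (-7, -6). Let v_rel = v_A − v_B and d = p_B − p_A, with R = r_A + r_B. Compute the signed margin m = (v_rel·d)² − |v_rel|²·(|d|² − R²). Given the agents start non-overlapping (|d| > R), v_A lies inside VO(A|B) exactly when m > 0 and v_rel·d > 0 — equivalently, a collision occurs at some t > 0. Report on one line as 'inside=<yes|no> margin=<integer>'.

d = (-6, -11),  |d|² = 157;  R = 3+2 = 5,  c = 157−5² = 132
v_rel = (-9, -10),  |v_rel|² = 181;  v_rel·d = (-9)·(-6) + (-10)·(-11) = 164
181·t² − 328·t + 132 = 0  ⇒  m = 164² − 181·132 = 3004
m = 3004 > 0,  v_rel·d = 164 > 0  ⇒  inside

inside=yes margin=3004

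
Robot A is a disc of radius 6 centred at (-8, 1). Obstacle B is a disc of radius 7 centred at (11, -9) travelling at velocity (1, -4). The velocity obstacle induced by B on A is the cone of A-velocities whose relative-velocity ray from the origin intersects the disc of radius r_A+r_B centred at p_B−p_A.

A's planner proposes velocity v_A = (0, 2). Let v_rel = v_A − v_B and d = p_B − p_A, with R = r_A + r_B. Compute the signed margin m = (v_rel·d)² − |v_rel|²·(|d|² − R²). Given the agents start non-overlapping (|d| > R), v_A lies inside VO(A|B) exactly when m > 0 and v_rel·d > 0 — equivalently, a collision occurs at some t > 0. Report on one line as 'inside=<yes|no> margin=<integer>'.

d = (19, -10),  |d|² = 461;  R = 6+7 = 13,  c = 461−13² = 292
v_rel = (-1, 6),  |v_rel|² = 37;  v_rel·d = (-1)·(19) + (6)·(-10) = -79
37·t² + 158·t + 292 = 0  ⇒  m = (-79)² − 37·292 = -4563
m = -4563 < 0,  v_rel·d = -79 < 0  ⇒  outside

inside=no margin=-4563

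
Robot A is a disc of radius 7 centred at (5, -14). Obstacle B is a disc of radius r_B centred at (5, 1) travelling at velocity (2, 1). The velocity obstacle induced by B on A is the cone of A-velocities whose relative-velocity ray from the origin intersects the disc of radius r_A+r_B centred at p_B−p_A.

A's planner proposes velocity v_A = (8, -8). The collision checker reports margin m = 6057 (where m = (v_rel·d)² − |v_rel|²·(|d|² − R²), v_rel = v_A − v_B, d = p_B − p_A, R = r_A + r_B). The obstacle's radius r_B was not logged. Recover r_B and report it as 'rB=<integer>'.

m = 6057
d = (0, 15);  v_rel = (6, -9),  |v_rel|² = 117
v_rel×d = (6)·(15) − (-9)·(0) = 90
since m = R²·117 − 90²:  R² = (8100 + 6057) / 117 = 121
R = √121 = 11  ⇒  r_B = 11 − 7 = 4

rB=4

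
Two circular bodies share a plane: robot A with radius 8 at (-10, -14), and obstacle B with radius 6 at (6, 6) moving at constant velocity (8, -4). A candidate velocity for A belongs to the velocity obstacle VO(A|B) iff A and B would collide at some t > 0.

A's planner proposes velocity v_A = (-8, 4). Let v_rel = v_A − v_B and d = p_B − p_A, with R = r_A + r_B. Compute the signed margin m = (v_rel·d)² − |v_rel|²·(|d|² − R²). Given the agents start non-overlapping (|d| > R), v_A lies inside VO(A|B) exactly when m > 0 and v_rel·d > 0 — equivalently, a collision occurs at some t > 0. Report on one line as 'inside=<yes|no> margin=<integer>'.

d = (16, 20),  |d|² = 656;  R = 8+6 = 14,  c = 656−14² = 460
v_rel = (-16, 8),  |v_rel|² = 320;  v_rel·d = (-16)·(16) + (8)·(20) = -96
320·t² + 192·t + 460 = 0  ⇒  m = (-96)² − 320·460 = -137984
m = -137984 < 0,  v_rel·d = -96 < 0  ⇒  outside

inside=no margin=-137984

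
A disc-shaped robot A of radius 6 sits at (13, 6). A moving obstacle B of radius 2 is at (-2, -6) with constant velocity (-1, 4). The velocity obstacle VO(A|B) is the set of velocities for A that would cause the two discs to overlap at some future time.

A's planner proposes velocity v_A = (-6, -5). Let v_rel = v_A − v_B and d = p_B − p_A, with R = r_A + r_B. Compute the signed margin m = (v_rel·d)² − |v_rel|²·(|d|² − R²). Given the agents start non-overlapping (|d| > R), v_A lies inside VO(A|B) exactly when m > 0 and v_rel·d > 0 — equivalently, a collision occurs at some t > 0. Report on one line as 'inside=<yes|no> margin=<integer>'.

d = (-15, -12),  |d|² = 369;  R = 6+2 = 8,  c = 369−8² = 305
v_rel = (-5, -9),  |v_rel|² = 106;  v_rel·d = (-5)·(-15) + (-9)·(-12) = 183
106·t² − 366·t + 305 = 0  ⇒  m = 183² − 106·305 = 1159
m = 1159 > 0,  v_rel·d = 183 > 0  ⇒  inside

inside=yes margin=1159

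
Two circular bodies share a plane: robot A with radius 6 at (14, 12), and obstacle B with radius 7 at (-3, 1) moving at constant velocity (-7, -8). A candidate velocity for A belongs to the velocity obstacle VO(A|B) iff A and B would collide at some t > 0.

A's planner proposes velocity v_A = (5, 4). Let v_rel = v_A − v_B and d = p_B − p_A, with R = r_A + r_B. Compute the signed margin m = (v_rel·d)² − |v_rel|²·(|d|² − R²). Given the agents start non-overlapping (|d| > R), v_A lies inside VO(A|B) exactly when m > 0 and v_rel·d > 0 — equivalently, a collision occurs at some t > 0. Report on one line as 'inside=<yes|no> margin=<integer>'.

d = (-17, -11),  |d|² = 410;  R = 6+7 = 13,  c = 410−13² = 241
v_rel = (12, 12),  |v_rel|² = 288;  v_rel·d = (12)·(-17) + (12)·(-11) = -336
288·t² + 672·t + 241 = 0  ⇒  m = (-336)² − 288·241 = 43488
m = 43488 > 0,  v_rel·d = -336 < 0  ⇒  outside

inside=no margin=43488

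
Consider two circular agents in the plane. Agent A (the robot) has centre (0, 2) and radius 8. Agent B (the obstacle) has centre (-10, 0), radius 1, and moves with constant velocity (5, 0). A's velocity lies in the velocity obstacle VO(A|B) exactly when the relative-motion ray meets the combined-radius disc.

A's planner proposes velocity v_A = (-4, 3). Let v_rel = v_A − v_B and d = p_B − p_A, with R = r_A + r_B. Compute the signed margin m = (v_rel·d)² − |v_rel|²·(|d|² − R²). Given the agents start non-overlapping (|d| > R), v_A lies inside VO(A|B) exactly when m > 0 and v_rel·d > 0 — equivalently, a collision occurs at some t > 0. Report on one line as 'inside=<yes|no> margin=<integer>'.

d = (-10, -2),  |d|² = 104;  R = 8+1 = 9,  c = 104−9² = 23
v_rel = (-9, 3),  |v_rel|² = 90;  v_rel·d = (-9)·(-10) + (3)·(-2) = 84
90·t² − 168·t + 23 = 0  ⇒  m = 84² − 90·23 = 4986
m = 4986 > 0,  v_rel·d = 84 > 0  ⇒  inside

inside=yes margin=4986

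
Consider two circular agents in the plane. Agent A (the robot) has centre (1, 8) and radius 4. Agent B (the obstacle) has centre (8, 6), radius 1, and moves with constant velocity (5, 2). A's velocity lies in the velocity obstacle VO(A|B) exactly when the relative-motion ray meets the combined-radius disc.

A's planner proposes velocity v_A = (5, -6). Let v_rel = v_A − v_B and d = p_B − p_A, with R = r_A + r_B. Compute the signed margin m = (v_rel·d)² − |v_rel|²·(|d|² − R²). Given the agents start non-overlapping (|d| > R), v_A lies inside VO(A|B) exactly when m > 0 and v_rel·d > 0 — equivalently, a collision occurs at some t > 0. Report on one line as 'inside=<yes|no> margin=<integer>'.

d = (7, -2),  |d|² = 53;  R = 4+1 = 5,  c = 53−5² = 28
v_rel = (0, -8),  |v_rel|² = 64;  v_rel·d = (0)·(7) + (-8)·(-2) = 16
64·t² − 32·t + 28 = 0  ⇒  m = 16² − 64·28 = -1536
m = -1536 < 0,  v_rel·d = 16 > 0  ⇒  outside

inside=no margin=-1536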